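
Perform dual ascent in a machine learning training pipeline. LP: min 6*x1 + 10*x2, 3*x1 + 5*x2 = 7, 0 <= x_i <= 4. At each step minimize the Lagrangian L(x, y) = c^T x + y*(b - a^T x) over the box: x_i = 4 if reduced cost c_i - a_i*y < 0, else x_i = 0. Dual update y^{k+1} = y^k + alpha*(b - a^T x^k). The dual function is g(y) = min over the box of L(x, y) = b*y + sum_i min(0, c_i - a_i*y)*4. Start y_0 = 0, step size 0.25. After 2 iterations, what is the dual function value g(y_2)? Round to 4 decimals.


Dual ascent for LP: min 6*x1 + 10*x2, 3*x1 + 5*x2 = 7, 0 <= x_i <= 4
Step 1: y^k = 0.0, reduced costs: (6.0, 10.0)
  x^k = (0.0, 0.0), subgradient = b - a^T x = 7.0
  y^{k+1} = 0.0 + 0.25*7.0 = 1.75
Step 2: y^k = 1.75, reduced costs: (0.75, 1.25)
  x^k = (0.0, 0.0), subgradient = b - a^T x = 7.0
  y^{k+1} = 1.75 + 0.25*7.0 = 3.5
Dual objective at y_2 = 3.5: reduced costs (-4.5, -7.5), box minimizer x = (4.0, 4.0)
g(y_2) = b*y + (c1 - a1*y)*x1 + (c2 - a2*y)*x2 = 7*3.5 + (-4.5)*4.0 + (-7.5)*4.0 = 24.5 - 18.0 - 30.0 = -23.5


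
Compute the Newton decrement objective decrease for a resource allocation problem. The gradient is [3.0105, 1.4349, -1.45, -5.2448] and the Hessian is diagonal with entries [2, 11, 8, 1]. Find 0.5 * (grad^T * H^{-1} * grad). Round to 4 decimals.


Step 1: H is diagonal, so H^(-1) * g = [1.5053, 0.1304, -0.1813, -5.2448].
Step 2: g^T H^(-1) g = sum_i g_i^2 / H_ii
  = (3.0105)^2/2 + (1.4349)^2/11 + (-1.45)^2/8 + (-5.2448)^2/1
  = 4.5316 + 0.1872 + 0.2628 + 27.5079 = 32.4895
Step 3: Objective decrease = 0.5 * g^T H^(-1) g = 16.2447


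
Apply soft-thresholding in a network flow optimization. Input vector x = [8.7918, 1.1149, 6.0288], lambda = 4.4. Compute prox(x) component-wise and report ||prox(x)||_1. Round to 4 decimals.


Soft-thresholding with lambda = 4.4:
prox(8.7918) = sign(8.7918)*max(|8.7918| - 4.4, 0) = 4.3918
prox(1.1149) = sign(1.1149)*max(|1.1149| - 4.4, 0) = 0.0
prox(6.0288) = sign(6.0288)*max(|6.0288| - 4.4, 0) = 1.6288
prox(x) = [4.3918, 0.0, 1.6288]
||prox(x)||_1 = 4.3918 + 0.0 + 1.6288 = 6.0206


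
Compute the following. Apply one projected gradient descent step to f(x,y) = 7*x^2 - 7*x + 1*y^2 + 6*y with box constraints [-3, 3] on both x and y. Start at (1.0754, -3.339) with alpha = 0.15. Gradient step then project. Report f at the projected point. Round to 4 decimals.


Step 1: Compute gradient at (1.0754, -3.339).
grad_x = 2*7*1.0754 - 7 = 8.0556
grad_y = 2*1*-3.339 + 6 = -0.678
Step 2: Gradient step.
x_raw = 1.0754 - 0.15*8.0556 = -0.1329
y_raw = -3.339 - 0.15*-0.678 = -3.2373
Step 3: Project onto [-3, 3].
x_proj = clip(-0.1329) = -0.1329
y_proj = clip(-3.2373) = -3.0
Step 4: Evaluate f.
f(-0.1329, -3.0) = -7.9457


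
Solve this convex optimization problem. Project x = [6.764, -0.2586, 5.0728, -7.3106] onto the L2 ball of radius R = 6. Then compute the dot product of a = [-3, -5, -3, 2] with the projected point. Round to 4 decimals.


Step 1: Compute ||x|| (intermediates to 6 decimals).
||x|| = sqrt(6.764^2 + (-0.2586)^2 + 5.0728^2 + (-7.3106)^2) = 11.180194
Step 2: Project.
Since ||x|| > R, scale = R/||x|| = 6/11.180194 = 0.536663, proj(x) = scale * x
proj(x) = [3.629989, -0.138781, 2.722384, -3.923329]
Step 3: Dot product.
a^T * proj(x) = -3*3.629989 - 5*(-0.138781) - 3*2.722384 + 2*(-3.923329) = -26.2099


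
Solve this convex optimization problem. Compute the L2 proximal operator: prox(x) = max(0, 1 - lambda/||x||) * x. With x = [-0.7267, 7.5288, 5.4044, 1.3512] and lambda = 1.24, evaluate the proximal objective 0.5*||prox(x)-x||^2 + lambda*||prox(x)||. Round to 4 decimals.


Step 1: Compute ||x||.
||x|| = 9.3938
Step 2: Compute scaling factor.
scale = max(0, 1 - 1.24/9.3938) = 0.868
Step 3: prox(x) = [-0.6308, 6.535, 4.691, 1.1728]
||prox(x)|| = 8.1538
Step 4: Proximal objective.
0.5*||prox-x||^2 = 0.7688
lambda*||prox|| = 10.1107
Total = 10.8796


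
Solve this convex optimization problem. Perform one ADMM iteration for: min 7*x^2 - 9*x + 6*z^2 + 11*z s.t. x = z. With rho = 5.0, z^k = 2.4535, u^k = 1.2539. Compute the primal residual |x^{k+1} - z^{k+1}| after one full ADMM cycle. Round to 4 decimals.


ADMM iteration with rho = 5.0, z^k = 2.4535, u^k = 1.2539
Step 1: x-update.
Minimize 7*x^2 - 9*x + (5.0/2)*(x - 2.4535 + 1.2539)^2
FOC: (2*7 + 5.0)*x = 9 + 5.0*(2.4535 - 1.2539)
x^{k+1} = 0.7894
Step 2: z-update.
Minimize 6*z^2 + 11*z + (5.0/2)*(0.7894 - z + 1.2539)^2
FOC: (2*6 + 5.0)*z = -11 + 5.0*(0.7894 + 1.2539)
z^{k+1} = -0.0461
Step 3: u-update.
u^{k+1} = 1.2539 + 0.7894 + 0.0461 = 2.0894
Step 4: Primal residual = |0.7894 + 0.0461| = 0.8355


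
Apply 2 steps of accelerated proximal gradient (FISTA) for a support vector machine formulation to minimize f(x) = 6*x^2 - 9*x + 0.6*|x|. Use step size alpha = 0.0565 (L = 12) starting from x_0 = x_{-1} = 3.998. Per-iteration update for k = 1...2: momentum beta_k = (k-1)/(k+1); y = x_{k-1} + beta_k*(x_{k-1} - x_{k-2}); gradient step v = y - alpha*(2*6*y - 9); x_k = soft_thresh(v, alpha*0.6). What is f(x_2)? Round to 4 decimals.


FISTA on f(x) = 6*x^2 - 9*x + 0.6*|x|
L = 12, alpha = 0.0565
Iteration 1: beta = 0.0, y = 3.998 + 0.0*(3.998 - 3.998) = 3.998
  grad(y) = 38.976, v = y - alpha*grad = 1.7959
  prox(v) = soft_thresh(1.7959, 0.0339) = 1.762
Iteration 2: beta = 0.3333, y = 1.762 + 0.3333*(1.762 - 3.998) = 1.0166
  grad(y) = 3.1993, v = y - alpha*grad = 0.8358
  prox(v) = soft_thresh(0.8358, 0.0339) = 0.8019
f(x_2) = 6*0.8019^2 - 9*0.8019 + 0.6*|0.8019| = -2.8776


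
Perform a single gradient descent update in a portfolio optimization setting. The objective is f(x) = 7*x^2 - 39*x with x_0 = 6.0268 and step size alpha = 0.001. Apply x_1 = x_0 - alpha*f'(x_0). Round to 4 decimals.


We compute the gradient at x_0 and apply the update.
f'(x) = 14*x - 39
f'(6.0268) = 14*6.0268 - 39 = 45.3752
x_1 = 6.0268 - 0.001*45.3752 = 5.9814


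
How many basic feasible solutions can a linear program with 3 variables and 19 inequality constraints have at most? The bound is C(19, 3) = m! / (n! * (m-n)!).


Each vertex corresponds to some choice of n active constraints out of m, so the number of vertices is at most C(m, n) = m! / (n!(m-n)!).
m = 19, n = 3
Numerator: 19 * 18 * 17
Denominator: 3! = 6
C(19, 3) = 969


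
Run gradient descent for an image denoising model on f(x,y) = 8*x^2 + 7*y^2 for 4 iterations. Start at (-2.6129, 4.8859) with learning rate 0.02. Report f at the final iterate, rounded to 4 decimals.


Gradient descent on f(x,y) = 8*x^2 + 7*y^2.
Starting point: (-2.6129, 4.8859), alpha = 0.02
Step 1: grad_x = 2*8*-2.6129 = -41.8064, grad_y = 2*7*4.8859 = 68.4026
  x_1 = -2.6129 - 0.02*-41.8064 = -1.7768
  y_1 = 4.8859 - 0.02*68.4026 = 3.5178
Step 2: grad_x = 2*8*-1.7768 = -28.4284, grad_y = 2*7*3.5178 = 49.2499
  x_2 = -1.7768 - 0.02*-28.4284 = -1.2082
  y_2 = 3.5178 - 0.02*49.2499 = 2.5329
Step 3: grad_x = 2*8*-1.2082 = -19.3313, grad_y = 2*7*2.5329 = 35.4599
  x_3 = -1.2082 - 0.02*-19.3313 = -0.8216
  y_3 = 2.5329 - 0.02*35.4599 = 1.8237
Step 4: grad_x = 2*8*-0.8216 = -13.1453, grad_y = 2*7*1.8237 = 25.5311
  x_4 = -0.8216 - 0.02*-13.1453 = -0.5587
  y_4 = 1.8237 - 0.02*25.5311 = 1.313
f(-0.5587, 1.313) = 8*(-0.5587)^2 + 7*1.313^2 = 14.5653


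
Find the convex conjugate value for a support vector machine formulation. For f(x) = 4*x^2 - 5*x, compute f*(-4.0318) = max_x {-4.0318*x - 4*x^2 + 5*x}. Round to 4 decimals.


f*(y) = sup_x {y*x - a*x^2 - b*x} = sup_x {(y-b)*x - a*x^2}
FOC: (y - b) - 2a*x = 0 => x* = (y - b)/(2a)
x* = (-4.0318 + 5)/(2*4) = 0.121
f*(-4.0318) = (y-b)^2/(4a) = (-4.0318 + 5)^2/(4*4)
= 0.9374/16 = 0.0586


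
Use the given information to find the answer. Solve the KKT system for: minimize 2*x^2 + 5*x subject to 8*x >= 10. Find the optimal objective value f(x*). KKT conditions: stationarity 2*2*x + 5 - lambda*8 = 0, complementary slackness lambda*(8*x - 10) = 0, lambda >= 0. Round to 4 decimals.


Step 1: Try lambda = 0 (constraint inactive).
x_unc = -5/(2*2) = -1.25
Check: 8*-1.25 = -10.0 < 10 -- violated!
Step 2: Constraint must be active: 8*x = 10
x* = 10/8 = 1.25
lambda = (2*2*1.25 + 5)/8 = 1.25
Step 3: Compute optimal value.
f(x*) = 2*1.25^2 + 5*1.25 = 9.375


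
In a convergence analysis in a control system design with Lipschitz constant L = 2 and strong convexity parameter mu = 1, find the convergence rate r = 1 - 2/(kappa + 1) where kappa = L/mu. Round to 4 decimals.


Step 1: Compute the condition number.
kappa = L/mu = 2/1 = 2.0
Step 2: Compute the convergence rate.
r = 1 - 2/(kappa + 1) = 1 - 2*mu/(L + mu) = (L - mu)/(L + mu) = 1/3 = 0.3333


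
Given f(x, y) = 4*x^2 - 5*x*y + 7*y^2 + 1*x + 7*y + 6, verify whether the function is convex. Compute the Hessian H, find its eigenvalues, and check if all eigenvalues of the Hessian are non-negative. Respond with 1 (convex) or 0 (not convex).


The Hessian of f(x,y) = 4*x^2 - 5*x*y + 7*y^2 + 1*x + 7*y + 6 is:
H = [[8, -5], [-5, 14]]
Trace = 8 + 14 = 22
Determinant = 8*14 - (-5)^2 = 87
Discriminant = (22)^2 - 4*87 = 136.0
Eigenvalues: lambda_1 = 5.169, lambda_2 = 16.831
The function is convex.

1


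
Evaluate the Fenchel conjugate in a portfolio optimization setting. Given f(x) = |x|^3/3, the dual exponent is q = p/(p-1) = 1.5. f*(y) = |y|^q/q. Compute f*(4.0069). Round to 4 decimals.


The conjugate exponent q satisfies 1/p + 1/q = 1.
p = 3, so q = 3/(3 - 1) = 1.5
|y|^q = 4.0069^1.5 = 8.0207
f*(4.0069) = 8.0207 / 1.5 = 5.3471


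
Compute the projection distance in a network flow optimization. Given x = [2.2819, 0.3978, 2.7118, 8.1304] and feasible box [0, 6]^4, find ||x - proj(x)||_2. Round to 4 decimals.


Project each component onto [0, 6].
clip(2.2819) = 2.2819, clip(0.3978) = 0.3978, clip(2.7118) = 2.7118, clip(8.1304) = 6.0
Projection = [2.2819, 0.3978, 2.7118, 6.0]
Squared diffs: [0.0, 0.0, 0.0, 4.5386]
Distance = sqrt(4.5386) = 2.1304


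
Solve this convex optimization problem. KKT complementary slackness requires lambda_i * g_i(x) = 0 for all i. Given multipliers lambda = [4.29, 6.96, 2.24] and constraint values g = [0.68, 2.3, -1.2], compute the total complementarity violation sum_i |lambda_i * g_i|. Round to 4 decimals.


KKT complementary slackness check:
lambda_1 * g_1 = 4.29 * 0.68 = 2.9172
lambda_2 * g_2 = 6.96 * 2.3 = 16.008
lambda_3 * g_3 = 2.24 * -1.2 = -2.688
Total violation = 2.9172 + 16.008 + 2.688 = 21.6132


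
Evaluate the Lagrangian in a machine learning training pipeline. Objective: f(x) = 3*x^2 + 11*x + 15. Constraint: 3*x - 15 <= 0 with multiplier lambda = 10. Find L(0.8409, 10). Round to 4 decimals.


Step 1: Evaluate f(x).
f(0.8409) = 3*0.8409^2 + 11*0.8409 + 15 = 26.3712
Step 2: Evaluate g(x).
g(0.8409) = 3*0.8409 - 15 = -12.4773
Step 3: Compute Lagrangian.
L = 26.3712 + 10*-12.4773 = -98.4018


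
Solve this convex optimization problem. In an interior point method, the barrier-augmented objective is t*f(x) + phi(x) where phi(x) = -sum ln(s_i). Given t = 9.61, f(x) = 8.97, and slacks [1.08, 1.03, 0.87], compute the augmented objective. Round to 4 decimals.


Step 1: Compute log-barrier.
ln values: [0.077, 0.0296, -0.1393]
phi = -(0.077 + 0.0296 - 0.1393) = 0.0327
Step 2: Compute augmented objective.
t*f(x) = 9.61*8.97 = 86.2017
Total = 86.2017 + 0.0327 = 86.2344


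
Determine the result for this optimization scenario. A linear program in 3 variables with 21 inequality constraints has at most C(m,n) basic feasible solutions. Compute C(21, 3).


Each vertex corresponds to some choice of n active constraints out of m, so the number of vertices is at most C(m, n) = m! / (n!(m-n)!).
m = 21, n = 3
Numerator: 21 * 20 * 19
Denominator: 3! = 6
C(21, 3) = 1330


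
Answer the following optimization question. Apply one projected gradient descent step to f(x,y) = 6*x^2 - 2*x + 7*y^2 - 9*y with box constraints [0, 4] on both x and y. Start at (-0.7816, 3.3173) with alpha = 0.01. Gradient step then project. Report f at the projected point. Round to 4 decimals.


Step 1: Compute gradient at (-0.7816, 3.3173).
grad_x = 2*6*-0.7816 - 2 = -11.3792
grad_y = 2*7*3.3173 - 9 = 37.4422
Step 2: Gradient step.
x_raw = -0.7816 - 0.01*-11.3792 = -0.6678
y_raw = 3.3173 - 0.01*37.4422 = 2.9429
Step 3: Project onto [0, 4].
x_proj = clip(-0.6678) = 0.0
y_proj = clip(2.9429) = 2.9429
Step 4: Evaluate f.
f(0.0, 2.9429) = 34.1378


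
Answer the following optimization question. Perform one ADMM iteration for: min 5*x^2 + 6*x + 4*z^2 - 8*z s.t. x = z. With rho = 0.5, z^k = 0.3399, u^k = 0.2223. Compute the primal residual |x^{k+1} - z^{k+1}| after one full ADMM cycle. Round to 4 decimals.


ADMM iteration with rho = 0.5, z^k = 0.3399, u^k = 0.2223
Step 1: x-update.
Minimize 5*x^2 + 6*x + (0.5/2)*(x - 0.3399 + 0.2223)^2
FOC: (2*5 + 0.5)*x = -6 + 0.5*(0.3399 - 0.2223)
x^{k+1} = -0.5658
Step 2: z-update.
Minimize 4*z^2 - 8*z + (0.5/2)*(-0.5658 - z + 0.2223)^2
FOC: (2*4 + 0.5)*z = 8 + 0.5*(-0.5658 + 0.2223)
z^{k+1} = 0.921
Step 3: u-update.
u^{k+1} = 0.2223 - 0.5658 - 0.921 = -1.2645
Step 4: Primal residual = |-0.5658 - 0.921| = 1.4868


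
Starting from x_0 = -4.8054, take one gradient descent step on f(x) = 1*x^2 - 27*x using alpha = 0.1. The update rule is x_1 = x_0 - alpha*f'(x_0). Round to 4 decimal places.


We compute the gradient at x_0 and apply the update.
f'(x) = 2*x - 27
f'(-4.8054) = 2*-4.8054 - 27 = -36.6108
x_1 = -4.8054 - 0.1*-36.6108 = -1.1443


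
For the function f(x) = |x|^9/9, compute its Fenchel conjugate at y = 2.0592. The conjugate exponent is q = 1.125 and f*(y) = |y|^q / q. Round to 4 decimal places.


The conjugate exponent q satisfies 1/p + 1/q = 1.
p = 9, so q = 9/(9 - 1) = 1.125
|y|^q = 2.0592^1.125 = 2.2538
f*(2.0592) = 2.2538 / 1.125 = 2.0034


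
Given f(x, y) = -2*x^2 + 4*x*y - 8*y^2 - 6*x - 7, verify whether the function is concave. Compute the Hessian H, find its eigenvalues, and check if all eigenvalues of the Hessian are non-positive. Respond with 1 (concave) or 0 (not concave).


The Hessian of f(x,y) = -2*x^2 + 4*x*y - 8*y^2 - 6*x - 7 is:
H = [[-4, 4], [4, -16]]
Trace = -4 - 16 = -20
Determinant = -4*-16 - (4)^2 = 48
Discriminant = (-20)^2 - 4*48 = 208.0
Eigenvalues: lambda_1 = -17.2111, lambda_2 = -2.7889
The function is concave.

1


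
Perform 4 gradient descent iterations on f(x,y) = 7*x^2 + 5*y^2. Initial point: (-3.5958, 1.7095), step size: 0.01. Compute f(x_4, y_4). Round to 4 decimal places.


Gradient descent on f(x,y) = 7*x^2 + 5*y^2.
Starting point: (-3.5958, 1.7095), alpha = 0.01
Step 1: grad_x = 2*7*-3.5958 = -50.3412, grad_y = 2*5*1.7095 = 17.095
  x_1 = -3.5958 - 0.01*-50.3412 = -3.0924
  y_1 = 1.7095 - 0.01*17.095 = 1.5386
Step 2: grad_x = 2*7*-3.0924 = -43.2934, grad_y = 2*5*1.5386 = 15.3855
  x_2 = -3.0924 - 0.01*-43.2934 = -2.6595
  y_2 = 1.5386 - 0.01*15.3855 = 1.3847
Step 3: grad_x = 2*7*-2.6595 = -37.2324, grad_y = 2*5*1.3847 = 13.847
  x_3 = -2.6595 - 0.01*-37.2324 = -2.2871
  y_3 = 1.3847 - 0.01*13.847 = 1.2462
Step 4: grad_x = 2*7*-2.2871 = -32.0198, grad_y = 2*5*1.2462 = 12.4623
  x_4 = -2.2871 - 0.01*-32.0198 = -1.9669
  y_4 = 1.2462 - 0.01*12.4623 = 1.1216
f(-1.9669, 1.1216) = 7*(-1.9669)^2 + 5*1.1216^2 = 33.3717


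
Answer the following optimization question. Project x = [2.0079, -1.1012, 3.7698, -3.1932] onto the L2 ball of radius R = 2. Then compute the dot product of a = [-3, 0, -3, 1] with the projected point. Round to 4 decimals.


Step 1: Compute ||x|| (intermediates to 6 decimals).
||x|| = sqrt(2.0079^2 + (-1.1012)^2 + 3.7698^2 + (-3.1932)^2) = 5.445385
Step 2: Project.
Since ||x|| > R, scale = R/||x|| = 2/5.445385 = 0.367283, proj(x) = scale * x
proj(x) = [0.737468, -0.404452, 1.384583, -1.172808]
Step 3: Dot product.
a^T * proj(x) = -3*0.737468 + 0*(-0.404452) - 3*1.384583 + 1*(-1.172808) = -7.539


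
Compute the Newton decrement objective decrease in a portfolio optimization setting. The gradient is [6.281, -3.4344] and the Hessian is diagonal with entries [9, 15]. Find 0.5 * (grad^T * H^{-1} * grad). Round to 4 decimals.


Step 1: H is diagonal, so H^(-1) * g = [0.6979, -0.229].
Step 2: g^T H^(-1) g = sum_i g_i^2 / H_ii
  = (6.281)^2/9 + (-3.4344)^2/15
  = 4.3834 + 0.7863 = 5.1698
Step 3: Objective decrease = 0.5 * g^T H^(-1) g = 2.5849


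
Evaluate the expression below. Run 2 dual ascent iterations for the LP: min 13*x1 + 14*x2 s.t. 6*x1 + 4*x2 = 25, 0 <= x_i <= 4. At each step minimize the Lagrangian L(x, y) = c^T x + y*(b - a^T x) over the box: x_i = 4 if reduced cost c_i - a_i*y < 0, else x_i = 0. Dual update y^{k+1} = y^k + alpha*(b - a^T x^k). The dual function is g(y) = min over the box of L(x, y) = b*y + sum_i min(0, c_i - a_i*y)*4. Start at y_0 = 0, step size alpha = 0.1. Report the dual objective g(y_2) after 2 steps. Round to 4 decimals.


Dual ascent for LP: min 13*x1 + 14*x2, 6*x1 + 4*x2 = 25, 0 <= x_i <= 4
Step 1: y^k = 0.0, reduced costs: (13.0, 14.0)
  x^k = (0.0, 0.0), subgradient = b - a^T x = 25.0
  y^{k+1} = 0.0 + 0.1*25.0 = 2.5
Step 2: y^k = 2.5, reduced costs: (-2.0, 4.0)
  x^k = (4.0, 0.0), subgradient = b - a^T x = 1.0
  y^{k+1} = 2.5 + 0.1*1.0 = 2.6
Dual objective at y_2 = 2.6: reduced costs (-2.6, 3.6), box minimizer x = (4.0, 0.0)
g(y_2) = b*y + (c1 - a1*y)*x1 + (c2 - a2*y)*x2 = 25*2.6 + (-2.6)*4.0 + 3.6*0.0 = 65.0 - 10.4 + 0.0 = 54.6


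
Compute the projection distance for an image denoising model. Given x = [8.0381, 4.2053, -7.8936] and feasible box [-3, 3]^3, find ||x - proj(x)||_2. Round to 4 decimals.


Project each component onto [-3, 3].
clip(8.0381) = 3.0, clip(4.2053) = 3.0, clip(-7.8936) = -3.0
Projection = [3.0, 3.0, -3.0]
Squared diffs: [25.3825, 1.4527, 23.9473]
Distance = sqrt(50.7825) = 7.1262


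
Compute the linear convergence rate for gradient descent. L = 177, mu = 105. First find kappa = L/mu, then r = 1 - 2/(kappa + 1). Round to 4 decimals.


Step 1: Compute the condition number.
kappa = L/mu = 177/105 = 1.6857
Step 2: Compute the convergence rate.
r = 1 - 2/(kappa + 1) = 1 - 2*mu/(L + mu) = (L - mu)/(L + mu) = 72/282 = 0.2553


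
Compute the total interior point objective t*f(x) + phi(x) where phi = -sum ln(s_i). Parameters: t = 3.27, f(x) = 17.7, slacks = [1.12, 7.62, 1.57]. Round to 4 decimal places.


Step 1: Compute log-barrier.
ln values: [0.1133, 2.0308, 0.4511]
phi = -(0.1133 + 2.0308 + 0.4511) = -2.5952
Step 2: Compute augmented objective.
t*f(x) = 3.27*17.7 = 57.879
Total = 57.879 - 2.5952 = 55.2838


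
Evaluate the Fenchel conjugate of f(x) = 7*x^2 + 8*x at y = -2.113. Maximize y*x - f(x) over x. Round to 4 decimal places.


f*(y) = sup_x {y*x - a*x^2 - b*x} = sup_x {(y-b)*x - a*x^2}
FOC: (y - b) - 2a*x = 0 => x* = (y - b)/(2a)
x* = (-2.113 - 8)/(2*7) = -0.7224
f*(-2.113) = (y-b)^2/(4a) = (-2.113 - 8)^2/(4*7)
= 102.2728/28 = 3.6526


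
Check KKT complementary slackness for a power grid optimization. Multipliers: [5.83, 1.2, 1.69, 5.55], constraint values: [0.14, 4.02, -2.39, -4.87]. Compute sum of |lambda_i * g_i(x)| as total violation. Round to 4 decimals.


KKT complementary slackness check:
lambda_1 * g_1 = 5.83 * 0.14 = 0.8162
lambda_2 * g_2 = 1.2 * 4.02 = 4.824
lambda_3 * g_3 = 1.69 * -2.39 = -4.0391
lambda_4 * g_4 = 5.55 * -4.87 = -27.0285
Total violation = 0.8162 + 4.824 + 4.0391 + 27.0285 = 36.7078


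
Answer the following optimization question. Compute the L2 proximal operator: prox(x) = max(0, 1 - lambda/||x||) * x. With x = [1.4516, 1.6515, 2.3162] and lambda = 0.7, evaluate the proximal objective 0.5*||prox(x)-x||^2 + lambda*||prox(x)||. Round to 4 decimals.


Step 1: Compute ||x||.
||x|| = 3.1936
Step 2: Compute scaling factor.
scale = max(0, 1 - 0.7/3.1936) = 0.7808
Step 3: prox(x) = [1.1334, 1.2895, 1.8085]
||prox(x)|| = 2.4936
Step 4: Proximal objective.
0.5*||prox-x||^2 = 0.245
lambda*||prox|| = 1.7455
Total = 1.9906


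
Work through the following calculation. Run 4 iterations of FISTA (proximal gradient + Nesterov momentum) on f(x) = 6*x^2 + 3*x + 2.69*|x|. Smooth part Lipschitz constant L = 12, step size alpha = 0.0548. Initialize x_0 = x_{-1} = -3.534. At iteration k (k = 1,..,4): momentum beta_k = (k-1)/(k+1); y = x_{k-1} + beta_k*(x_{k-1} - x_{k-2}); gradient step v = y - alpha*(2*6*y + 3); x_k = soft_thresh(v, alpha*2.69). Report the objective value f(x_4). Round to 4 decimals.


FISTA on f(x) = 6*x^2 + 3*x + 2.69*|x|
L = 12, alpha = 0.0548
Iteration 1: beta = 0.0, y = -3.534 + 0.0*(-3.534 + 3.534) = -3.534
  grad(y) = -39.408, v = y - alpha*grad = -1.3744
  prox(v) = soft_thresh(-1.3744, 0.1474) = -1.227
Iteration 2: beta = 0.3333, y = -1.227 + 0.3333*(-1.227 + 3.534) = -0.458
  grad(y) = -2.4965, v = y - alpha*grad = -0.3212
  prox(v) = soft_thresh(-0.3212, 0.1474) = -0.1738
Iteration 3: beta = 0.5, y = -0.1738 + 0.5*(-0.1738 + 1.227) = 0.3528
  grad(y) = 7.2334, v = y - alpha*grad = -0.0436
  prox(v) = soft_thresh(-0.0436, 0.1474) = 0.0
Iteration 4: beta = 0.6, y = 0.0 + 0.6*(0.0 + 0.1738) = 0.1043
  grad(y) = 4.2515, v = y - alpha*grad = -0.1287
  prox(v) = soft_thresh(-0.1287, 0.1474) = 0.0
f(x_4) = 6*0.0^2 + 3*0.0 + 2.69*|0.0| = 0.0


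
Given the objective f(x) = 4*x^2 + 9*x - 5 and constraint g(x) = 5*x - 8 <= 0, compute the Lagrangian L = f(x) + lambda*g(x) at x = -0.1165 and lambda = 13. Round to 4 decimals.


Step 1: Evaluate f(x).
f(-0.1165) = 4*(-0.1165)^2 + 9*(-0.1165) - 5 = -5.9942
Step 2: Evaluate g(x).
g(-0.1165) = 5*-0.1165 - 8 = -8.5825
Step 3: Compute Lagrangian.
L = -5.9942 + 13*-8.5825 = -117.5667


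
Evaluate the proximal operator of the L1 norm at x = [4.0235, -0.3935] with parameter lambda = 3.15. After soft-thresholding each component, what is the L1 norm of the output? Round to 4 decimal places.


Soft-thresholding with lambda = 3.15:
prox(4.0235) = sign(4.0235)*max(|4.0235| - 3.15, 0) = 0.8735
prox(-0.3935) = sign(-0.3935)*max(|-0.3935| - 3.15, 0) = 0.0
prox(x) = [0.8735, 0.0]
||prox(x)||_1 = 0.8735 + 0.0 = 0.8735


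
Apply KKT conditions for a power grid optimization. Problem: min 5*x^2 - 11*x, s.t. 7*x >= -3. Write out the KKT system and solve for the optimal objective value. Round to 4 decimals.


Step 1: Try lambda = 0 (constraint inactive).
Stationarity: 2*5*x - 11 = 0
x* = 11/(2*5) = 1.1
Check constraint: 7*1.1 = 7.7 >= -3 -- satisfied.
Step 2: Compute optimal value.
f(x*) = 5*1.1^2 - 11*1.1 = -6.05


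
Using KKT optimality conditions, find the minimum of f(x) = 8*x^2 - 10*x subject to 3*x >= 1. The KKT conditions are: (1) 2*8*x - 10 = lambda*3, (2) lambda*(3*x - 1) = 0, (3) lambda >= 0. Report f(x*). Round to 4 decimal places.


Step 1: Try lambda = 0 (constraint inactive).
Stationarity: 2*8*x - 10 = 0
x* = 10/(2*8) = 0.625
Check constraint: 3*0.625 = 1.875 >= 1 -- satisfied.
Step 2: Compute optimal value.
f(x*) = 8*0.625^2 - 10*0.625 = -3.125


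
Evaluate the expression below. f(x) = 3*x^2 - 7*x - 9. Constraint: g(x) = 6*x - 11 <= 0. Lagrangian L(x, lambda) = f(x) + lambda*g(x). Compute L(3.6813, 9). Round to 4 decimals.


Step 1: Evaluate f(x).
f(3.6813) = 3*3.6813^2 - 7*3.6813 - 9 = 5.8868
Step 2: Evaluate g(x).
g(3.6813) = 6*3.6813 - 11 = 11.0878
Step 3: Compute Lagrangian.
L = 5.8868 + 9*11.0878 = 105.677


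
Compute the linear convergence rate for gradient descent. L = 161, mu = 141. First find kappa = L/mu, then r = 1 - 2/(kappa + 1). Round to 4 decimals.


Step 1: Compute the condition number.
kappa = L/mu = 161/141 = 1.1418
Step 2: Compute the convergence rate.
r = 1 - 2/(kappa + 1) = 1 - 2*mu/(L + mu) = (L - mu)/(L + mu) = 20/302 = 0.0662


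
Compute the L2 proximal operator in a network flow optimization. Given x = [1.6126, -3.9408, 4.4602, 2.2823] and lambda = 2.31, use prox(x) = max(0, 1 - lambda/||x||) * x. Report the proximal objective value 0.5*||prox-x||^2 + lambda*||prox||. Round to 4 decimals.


Step 1: Compute ||x||.
||x|| = 6.5752
Step 2: Compute scaling factor.
scale = max(0, 1 - 2.31/6.5752) = 0.6487
Step 3: prox(x) = [1.0461, -2.5563, 2.8932, 1.4805]
||prox(x)|| = 4.2652
Step 4: Proximal objective.
0.5*||prox-x||^2 = 2.6681
lambda*||prox|| = 9.8526
Total = 12.5206


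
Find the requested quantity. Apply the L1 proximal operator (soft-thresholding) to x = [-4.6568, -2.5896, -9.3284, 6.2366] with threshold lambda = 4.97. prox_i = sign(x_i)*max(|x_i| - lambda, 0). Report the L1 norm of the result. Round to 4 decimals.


Soft-thresholding with lambda = 4.97:
prox(-4.6568) = sign(-4.6568)*max(|-4.6568| - 4.97, 0) = 0.0
prox(-2.5896) = sign(-2.5896)*max(|-2.5896| - 4.97, 0) = 0.0
prox(-9.3284) = sign(-9.3284)*max(|-9.3284| - 4.97, 0) = -4.3584
prox(6.2366) = sign(6.2366)*max(|6.2366| - 4.97, 0) = 1.2666
prox(x) = [0.0, 0.0, -4.3584, 1.2666]
||prox(x)||_1 = 0.0 + 0.0 + 4.3584 + 1.2666 = 5.625


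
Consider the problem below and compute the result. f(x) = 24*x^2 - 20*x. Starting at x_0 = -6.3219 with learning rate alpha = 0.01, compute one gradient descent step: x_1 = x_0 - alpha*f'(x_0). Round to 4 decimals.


We compute the gradient at x_0 and apply the update.
f'(x) = 48*x - 20
f'(-6.3219) = 48*-6.3219 - 20 = -323.4512
x_1 = -6.3219 - 0.01*-323.4512 = -3.0874


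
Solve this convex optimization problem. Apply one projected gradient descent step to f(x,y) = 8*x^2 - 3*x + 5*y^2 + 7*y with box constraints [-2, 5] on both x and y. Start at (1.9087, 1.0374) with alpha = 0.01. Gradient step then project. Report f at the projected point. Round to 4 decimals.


Step 1: Compute gradient at (1.9087, 1.0374).
grad_x = 2*8*1.9087 - 3 = 27.5392
grad_y = 2*5*1.0374 + 7 = 17.374
Step 2: Gradient step.
x_raw = 1.9087 - 0.01*27.5392 = 1.6333
y_raw = 1.0374 - 0.01*17.374 = 0.8637
Step 3: Project onto [-2, 5].
x_proj = clip(1.6333) = 1.6333
y_proj = clip(0.8637) = 0.8637
Step 4: Evaluate f.
f(1.6333, 0.8637) = 26.2168


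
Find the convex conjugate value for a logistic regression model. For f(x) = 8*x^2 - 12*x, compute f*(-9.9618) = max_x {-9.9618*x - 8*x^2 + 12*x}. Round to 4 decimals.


f*(y) = sup_x {y*x - a*x^2 - b*x} = sup_x {(y-b)*x - a*x^2}
FOC: (y - b) - 2a*x = 0 => x* = (y - b)/(2a)
x* = (-9.9618 + 12)/(2*8) = 0.1274
f*(-9.9618) = (y-b)^2/(4a) = (-9.9618 + 12)^2/(4*8)
= 4.1543/32 = 0.1298


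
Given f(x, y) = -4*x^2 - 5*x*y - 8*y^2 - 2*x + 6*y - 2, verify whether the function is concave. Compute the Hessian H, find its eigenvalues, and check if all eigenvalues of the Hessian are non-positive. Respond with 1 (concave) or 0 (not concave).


The Hessian of f(x,y) = -4*x^2 - 5*x*y - 8*y^2 - 2*x + 6*y - 2 is:
H = [[-8, -5], [-5, -16]]
Trace = -8 - 16 = -24
Determinant = -8*-16 - (-5)^2 = 103
Discriminant = (-24)^2 - 4*103 = 164.0
Eigenvalues: lambda_1 = -18.4031, lambda_2 = -5.5969
The function is concave.

1


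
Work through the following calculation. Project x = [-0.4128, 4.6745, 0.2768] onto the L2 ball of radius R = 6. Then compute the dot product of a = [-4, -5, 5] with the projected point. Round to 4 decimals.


Step 1: Compute ||x|| (intermediates to 6 decimals).
||x|| = sqrt((-0.4128)^2 + 4.6745^2 + 0.2768^2) = 4.700848
Step 2: Project.
Since ||x|| <= R, proj = x (no scaling needed).
proj(x) = [-0.4128, 4.6745, 0.2768]
Step 3: Dot product.
a^T * proj(x) = -4*(-0.4128) - 5*4.6745 + 5*0.2768 = -20.3373


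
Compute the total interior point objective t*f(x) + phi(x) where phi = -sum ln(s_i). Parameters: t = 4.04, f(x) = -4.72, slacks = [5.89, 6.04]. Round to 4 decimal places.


Step 1: Compute log-barrier.
ln values: [1.7733, 1.7984]
phi = -(1.7733 + 1.7984) = -3.5717
Step 2: Compute augmented objective.
t*f(x) = 4.04*-4.72 = -19.0688
Total = -19.0688 - 3.5717 = -22.6405


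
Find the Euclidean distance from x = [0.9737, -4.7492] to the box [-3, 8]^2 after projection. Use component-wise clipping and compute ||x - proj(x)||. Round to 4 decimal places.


Project each component onto [-3, 8].
clip(0.9737) = 0.9737, clip(-4.7492) = -3.0
Projection = [0.9737, -3.0]
Squared diffs: [0.0, 3.0597]
Distance = sqrt(3.0597) = 1.7492


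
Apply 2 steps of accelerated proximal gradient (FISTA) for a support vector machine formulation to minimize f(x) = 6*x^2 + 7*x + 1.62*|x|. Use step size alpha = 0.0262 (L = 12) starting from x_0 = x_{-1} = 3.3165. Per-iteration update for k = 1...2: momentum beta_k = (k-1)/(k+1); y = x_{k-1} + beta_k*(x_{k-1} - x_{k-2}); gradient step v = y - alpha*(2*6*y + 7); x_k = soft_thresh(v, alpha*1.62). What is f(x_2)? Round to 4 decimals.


FISTA on f(x) = 6*x^2 + 7*x + 1.62*|x|
L = 12, alpha = 0.0262
Iteration 1: beta = 0.0, y = 3.3165 + 0.0*(3.3165 - 3.3165) = 3.3165
  grad(y) = 46.798, v = y - alpha*grad = 2.0904
  prox(v) = soft_thresh(2.0904, 0.0424) = 2.0479
Iteration 2: beta = 0.3333, y = 2.0479 + 0.3333*(2.0479 - 3.3165) = 1.6251
  grad(y) = 26.5012, v = y - alpha*grad = 0.9308
  prox(v) = soft_thresh(0.9308, 0.0424) = 0.8883
f(x_2) = 6*0.8883^2 + 7*0.8883 + 1.62*|0.8883| = 12.3921


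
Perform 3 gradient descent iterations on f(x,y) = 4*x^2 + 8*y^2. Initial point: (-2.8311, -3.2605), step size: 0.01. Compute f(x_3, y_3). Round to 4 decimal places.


Gradient descent on f(x,y) = 4*x^2 + 8*y^2.
Starting point: (-2.8311, -3.2605), alpha = 0.01
Step 1: grad_x = 2*4*-2.8311 = -22.6488, grad_y = 2*8*-3.2605 = -52.168
  x_1 = -2.8311 - 0.01*-22.6488 = -2.6046
  y_1 = -3.2605 - 0.01*-52.168 = -2.7388
Step 2: grad_x = 2*4*-2.6046 = -20.8369, grad_y = 2*8*-2.7388 = -43.8211
  x_2 = -2.6046 - 0.01*-20.8369 = -2.3962
  y_2 = -2.7388 - 0.01*-43.8211 = -2.3006
Step 3: grad_x = 2*4*-2.3962 = -19.1699, grad_y = 2*8*-2.3006 = -36.8097
  x_3 = -2.3962 - 0.01*-19.1699 = -2.2045
  y_3 = -2.3006 - 0.01*-36.8097 = -1.9325
f(-2.2045, -1.9325) = 4*(-2.2045)^2 + 8*(-1.9325)^2 = 49.3169


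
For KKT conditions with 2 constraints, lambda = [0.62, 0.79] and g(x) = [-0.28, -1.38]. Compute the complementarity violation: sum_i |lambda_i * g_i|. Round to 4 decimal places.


KKT complementary slackness check:
lambda_1 * g_1 = 0.62 * -0.28 = -0.1736
lambda_2 * g_2 = 0.79 * -1.38 = -1.0902
Total violation = 0.1736 + 1.0902 = 1.2638


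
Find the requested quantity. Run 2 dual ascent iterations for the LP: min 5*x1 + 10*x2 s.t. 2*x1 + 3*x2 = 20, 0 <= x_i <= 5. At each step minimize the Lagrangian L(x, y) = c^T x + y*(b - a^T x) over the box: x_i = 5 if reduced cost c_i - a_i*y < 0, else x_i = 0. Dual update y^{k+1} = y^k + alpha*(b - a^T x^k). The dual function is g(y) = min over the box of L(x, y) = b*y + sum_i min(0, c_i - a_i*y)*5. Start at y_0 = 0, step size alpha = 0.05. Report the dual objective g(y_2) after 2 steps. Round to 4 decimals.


Dual ascent for LP: min 5*x1 + 10*x2, 2*x1 + 3*x2 = 20, 0 <= x_i <= 5
Step 1: y^k = 0.0, reduced costs: (5.0, 10.0)
  x^k = (0.0, 0.0), subgradient = b - a^T x = 20.0
  y^{k+1} = 0.0 + 0.05*20.0 = 1.0
Step 2: y^k = 1.0, reduced costs: (3.0, 7.0)
  x^k = (0.0, 0.0), subgradient = b - a^T x = 20.0
  y^{k+1} = 1.0 + 0.05*20.0 = 2.0
Dual objective at y_2 = 2.0: reduced costs (1.0, 4.0), box minimizer x = (0.0, 0.0)
g(y_2) = b*y + (c1 - a1*y)*x1 + (c2 - a2*y)*x2 = 20*2.0 + 1.0*0.0 + 4.0*0.0 = 40.0 + 0.0 + 0.0 = 40.0


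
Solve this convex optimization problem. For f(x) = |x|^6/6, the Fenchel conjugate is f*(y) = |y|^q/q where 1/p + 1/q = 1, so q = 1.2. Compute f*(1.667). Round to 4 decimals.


The conjugate exponent q satisfies 1/p + 1/q = 1.
p = 6, so q = 6/(6 - 1) = 1.2
|y|^q = 1.667^1.2 = 1.8464
f*(1.667) = 1.8464 / 1.2 = 1.5387


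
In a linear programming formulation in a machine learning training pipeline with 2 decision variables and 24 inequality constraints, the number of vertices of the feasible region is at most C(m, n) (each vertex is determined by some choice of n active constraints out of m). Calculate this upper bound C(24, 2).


Each vertex corresponds to some choice of n active constraints out of m, so the number of vertices is at most C(m, n) = m! / (n!(m-n)!).
m = 24, n = 2
Numerator: 24 * 23
Denominator: 2! = 2
C(24, 2) = 276


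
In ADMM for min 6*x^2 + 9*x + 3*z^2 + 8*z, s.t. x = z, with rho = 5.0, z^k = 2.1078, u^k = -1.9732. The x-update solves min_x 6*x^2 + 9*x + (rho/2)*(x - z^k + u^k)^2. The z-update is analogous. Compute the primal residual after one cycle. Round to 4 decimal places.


ADMM iteration with rho = 5.0, z^k = 2.1078, u^k = -1.9732
Step 1: x-update.
Minimize 6*x^2 + 9*x + (5.0/2)*(x - 2.1078 - 1.9732)^2
FOC: (2*6 + 5.0)*x = -9 + 5.0*(2.1078 + 1.9732)
x^{k+1} = 0.6709
Step 2: z-update.
Minimize 3*z^2 + 8*z + (5.0/2)*(0.6709 - z - 1.9732)^2
FOC: (2*3 + 5.0)*z = -8 + 5.0*(0.6709 - 1.9732)
z^{k+1} = -1.3192
Step 3: u-update.
u^{k+1} = -1.9732 + 0.6709 + 1.3192 = 0.0169
Step 4: Primal residual = |0.6709 + 1.3192| = 1.9901


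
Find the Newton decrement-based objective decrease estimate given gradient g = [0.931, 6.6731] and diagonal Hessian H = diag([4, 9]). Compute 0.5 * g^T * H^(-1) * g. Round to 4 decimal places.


Step 1: H is diagonal, so H^(-1) * g = [0.2328, 0.7415].
Step 2: g^T H^(-1) g = sum_i g_i^2 / H_ii
  = (0.931)^2/4 + (6.6731)^2/9
  = 0.2167 + 4.9478 = 5.1645
Step 3: Objective decrease = 0.5 * g^T H^(-1) g = 2.5822


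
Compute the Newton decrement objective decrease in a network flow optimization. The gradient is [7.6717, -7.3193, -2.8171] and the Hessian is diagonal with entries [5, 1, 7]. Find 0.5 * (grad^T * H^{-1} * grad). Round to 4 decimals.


Step 1: H is diagonal, so H^(-1) * g = [1.5343, -7.3193, -0.4024].
Step 2: g^T H^(-1) g = sum_i g_i^2 / H_ii
  = (7.6717)^2/5 + (-7.3193)^2/1 + (-2.8171)^2/7
  = 11.771 + 53.5722 + 1.1337 = 66.4769
Step 3: Objective decrease = 0.5 * g^T H^(-1) g = 33.2384


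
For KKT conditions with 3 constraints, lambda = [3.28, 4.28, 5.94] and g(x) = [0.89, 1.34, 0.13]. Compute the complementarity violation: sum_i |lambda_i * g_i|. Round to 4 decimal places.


KKT complementary slackness check:
lambda_1 * g_1 = 3.28 * 0.89 = 2.9192
lambda_2 * g_2 = 4.28 * 1.34 = 5.7352
lambda_3 * g_3 = 5.94 * 0.13 = 0.7722
Total violation = 2.9192 + 5.7352 + 0.7722 = 9.4266


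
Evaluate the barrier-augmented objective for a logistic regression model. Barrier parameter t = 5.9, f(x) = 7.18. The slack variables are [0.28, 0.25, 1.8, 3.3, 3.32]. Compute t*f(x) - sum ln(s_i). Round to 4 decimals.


Step 1: Compute log-barrier.
ln values: [-1.273, -1.3863, 0.5878, 1.1939, 1.2]
phi = -(-1.273 - 1.3863 + 0.5878 + 1.1939 + 1.2) = -0.3224
Step 2: Compute augmented objective.
t*f(x) = 5.9*7.18 = 42.362
Total = 42.362 - 0.3224 = 42.0396


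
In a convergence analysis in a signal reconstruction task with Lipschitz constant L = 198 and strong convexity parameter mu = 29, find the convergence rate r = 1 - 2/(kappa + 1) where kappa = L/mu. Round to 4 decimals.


Step 1: Compute the condition number.
kappa = L/mu = 198/29 = 6.8276
Step 2: Compute the convergence rate.
r = 1 - 2/(kappa + 1) = 1 - 2*mu/(L + mu) = (L - mu)/(L + mu) = 169/227 = 0.7445


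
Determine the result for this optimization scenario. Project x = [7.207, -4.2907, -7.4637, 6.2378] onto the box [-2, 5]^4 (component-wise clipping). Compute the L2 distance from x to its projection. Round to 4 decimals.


Project each component onto [-2, 5].
clip(7.207) = 5.0, clip(-4.2907) = -2.0, clip(-7.4637) = -2.0, clip(6.2378) = 5.0
Projection = [5.0, -2.0, -2.0, 5.0]
Squared diffs: [4.8708, 5.2473, 29.852, 1.5321]
Distance = sqrt(41.5022) = 6.4422


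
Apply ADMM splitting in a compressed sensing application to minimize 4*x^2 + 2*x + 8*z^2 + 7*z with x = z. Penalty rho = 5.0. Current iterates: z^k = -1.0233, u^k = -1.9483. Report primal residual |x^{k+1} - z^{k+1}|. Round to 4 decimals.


ADMM iteration with rho = 5.0, z^k = -1.0233, u^k = -1.9483
Step 1: x-update.
Minimize 4*x^2 + 2*x + (5.0/2)*(x + 1.0233 - 1.9483)^2
FOC: (2*4 + 5.0)*x = -2 + 5.0*(-1.0233 + 1.9483)
x^{k+1} = 0.2019
Step 2: z-update.
Minimize 8*z^2 + 7*z + (5.0/2)*(0.2019 - z - 1.9483)^2
FOC: (2*8 + 5.0)*z = -7 + 5.0*(0.2019 - 1.9483)
z^{k+1} = -0.7491
Step 3: u-update.
u^{k+1} = -1.9483 + 0.2019 + 0.7491 = -0.9972
Step 4: Primal residual = |0.2019 + 0.7491| = 0.9511


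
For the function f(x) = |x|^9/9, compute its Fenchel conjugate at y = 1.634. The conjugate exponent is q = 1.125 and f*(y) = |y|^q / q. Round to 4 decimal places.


The conjugate exponent q satisfies 1/p + 1/q = 1.
p = 9, so q = 9/(9 - 1) = 1.125
|y|^q = 1.634^1.125 = 1.7374
f*(1.634) = 1.7374 / 1.125 = 1.5444


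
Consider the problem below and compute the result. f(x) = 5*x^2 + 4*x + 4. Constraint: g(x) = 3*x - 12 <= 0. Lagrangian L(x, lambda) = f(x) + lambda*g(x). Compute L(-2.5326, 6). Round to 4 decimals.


Step 1: Evaluate f(x).
f(-2.5326) = 5*(-2.5326)^2 + 4*(-2.5326) + 4 = 25.9399
Step 2: Evaluate g(x).
g(-2.5326) = 3*-2.5326 - 12 = -19.5978
Step 3: Compute Lagrangian.
L = 25.9399 + 6*-19.5978 = -91.6469


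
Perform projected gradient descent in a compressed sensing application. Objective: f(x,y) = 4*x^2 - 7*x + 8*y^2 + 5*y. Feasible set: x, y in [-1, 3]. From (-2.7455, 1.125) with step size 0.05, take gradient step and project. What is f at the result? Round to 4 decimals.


Step 1: Compute gradient at (-2.7455, 1.125).
grad_x = 2*4*-2.7455 - 7 = -28.964
grad_y = 2*8*1.125 + 5 = 23.0
Step 2: Gradient step.
x_raw = -2.7455 - 0.05*-28.964 = -1.2973
y_raw = 1.125 - 0.05*23.0 = -0.025
Step 3: Project onto [-1, 3].
x_proj = clip(-1.2973) = -1.0
y_proj = clip(-0.025) = -0.025
Step 4: Evaluate f.
f(-1.0, -0.025) = 10.88


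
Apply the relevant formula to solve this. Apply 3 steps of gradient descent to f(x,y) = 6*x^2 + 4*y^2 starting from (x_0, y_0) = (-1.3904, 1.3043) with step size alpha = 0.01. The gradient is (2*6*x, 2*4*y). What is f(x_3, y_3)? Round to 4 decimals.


Gradient descent on f(x,y) = 6*x^2 + 4*y^2.
Starting point: (-1.3904, 1.3043), alpha = 0.01
Step 1: grad_x = 2*6*-1.3904 = -16.6848, grad_y = 2*4*1.3043 = 10.4344
  x_1 = -1.3904 - 0.01*-16.6848 = -1.2236
  y_1 = 1.3043 - 0.01*10.4344 = 1.2
Step 2: grad_x = 2*6*-1.2236 = -14.6826, grad_y = 2*4*1.2 = 9.5996
  x_2 = -1.2236 - 0.01*-14.6826 = -1.0767
  y_2 = 1.2 - 0.01*9.5996 = 1.104
Step 3: grad_x = 2*6*-1.0767 = -12.9207, grad_y = 2*4*1.104 = 8.8317
  x_3 = -1.0767 - 0.01*-12.9207 = -0.9475
  y_3 = 1.104 - 0.01*8.8317 = 1.0156
f(-0.9475, 1.0156) = 6*(-0.9475)^2 + 4*1.0156^2 = 9.5129


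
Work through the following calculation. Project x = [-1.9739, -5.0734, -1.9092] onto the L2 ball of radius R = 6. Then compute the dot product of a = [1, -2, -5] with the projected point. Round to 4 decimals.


Step 1: Compute ||x|| (intermediates to 6 decimals).
||x|| = sqrt((-1.9739)^2 + (-5.0734)^2 + (-1.9092)^2) = 5.768944
Step 2: Project.
Since ||x|| <= R, proj = x (no scaling needed).
proj(x) = [-1.9739, -5.0734, -1.9092]
Step 3: Dot product.
a^T * proj(x) = 1*(-1.9739) - 2*(-5.0734) - 5*(-1.9092) = 17.7189


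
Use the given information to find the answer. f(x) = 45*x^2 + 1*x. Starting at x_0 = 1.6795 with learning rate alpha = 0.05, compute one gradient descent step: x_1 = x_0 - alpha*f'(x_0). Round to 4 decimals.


We compute the gradient at x_0 and apply the update.
f'(x) = 90*x + 1
f'(1.6795) = 90*1.6795 + 1 = 152.155
x_1 = 1.6795 - 0.05*152.155 = -5.9283


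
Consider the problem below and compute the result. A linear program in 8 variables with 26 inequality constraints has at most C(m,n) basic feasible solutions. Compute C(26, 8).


Each vertex corresponds to some choice of n active constraints out of m, so the number of vertices is at most C(m, n) = m! / (n!(m-n)!).
m = 26, n = 8
Numerator: 26 * 25 * 24 * 23 * 22 * 21 * 20 * 19
Denominator: 8! = 40320
C(26, 8) = 1562275


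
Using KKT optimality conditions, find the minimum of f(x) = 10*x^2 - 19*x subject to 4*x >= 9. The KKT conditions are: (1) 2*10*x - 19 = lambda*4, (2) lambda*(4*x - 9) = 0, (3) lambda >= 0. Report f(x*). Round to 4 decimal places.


Step 1: Try lambda = 0 (constraint inactive).
x_unc = 19/(2*10) = 0.95
Check: 4*0.95 = 3.8 < 9 -- violated!
Step 2: Constraint must be active: 4*x = 9
x* = 9/4 = 2.25
lambda = (2*10*2.25 - 19)/4 = 6.5
Step 3: Compute optimal value.
f(x*) = 10*2.25^2 - 19*2.25 = 7.875


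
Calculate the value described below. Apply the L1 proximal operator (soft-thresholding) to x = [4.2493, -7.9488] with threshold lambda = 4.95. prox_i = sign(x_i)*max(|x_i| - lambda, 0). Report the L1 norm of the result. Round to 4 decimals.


Soft-thresholding with lambda = 4.95:
prox(4.2493) = sign(4.2493)*max(|4.2493| - 4.95, 0) = 0.0
prox(-7.9488) = sign(-7.9488)*max(|-7.9488| - 4.95, 0) = -2.9988
prox(x) = [0.0, -2.9988]
||prox(x)||_1 = 0.0 + 2.9988 = 2.9988
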